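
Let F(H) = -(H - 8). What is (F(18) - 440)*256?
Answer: -115200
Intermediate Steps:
F(H) = 8 - H (F(H) = -(-8 + H) = 8 - H)
(F(18) - 440)*256 = ((8 - 1*18) - 440)*256 = ((8 - 18) - 440)*256 = (-10 - 440)*256 = -450*256 = -115200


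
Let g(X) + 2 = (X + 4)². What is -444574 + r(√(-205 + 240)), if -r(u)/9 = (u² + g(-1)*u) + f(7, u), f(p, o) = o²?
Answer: -445204 - 63*√35 ≈ -4.4558e+5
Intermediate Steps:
g(X) = -2 + (4 + X)² (g(X) = -2 + (X + 4)² = -2 + (4 + X)²)
r(u) = -63*u - 18*u² (r(u) = -9*((u² + (-2 + (4 - 1)²)*u) + u²) = -9*((u² + (-2 + 3²)*u) + u²) = -9*((u² + (-2 + 9)*u) + u²) = -9*((u² + 7*u) + u²) = -9*(2*u² + 7*u) = -63*u - 18*u²)
-444574 + r(√(-205 + 240)) = -444574 + 9*√(-205 + 240)*(-7 - 2*√(-205 + 240)) = -444574 + 9*√35*(-7 - 2*√35)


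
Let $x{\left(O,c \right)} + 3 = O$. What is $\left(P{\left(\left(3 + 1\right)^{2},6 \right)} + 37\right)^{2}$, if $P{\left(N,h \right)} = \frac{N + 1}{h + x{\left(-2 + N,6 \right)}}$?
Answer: $1444$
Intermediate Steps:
$x{\left(O,c \right)} = -3 + O$
$P{\left(N,h \right)} = \frac{1 + N}{-5 + N + h}$ ($P{\left(N,h \right)} = \frac{N + 1}{h + \left(-3 + \left(-2 + N\right)\right)} = \frac{1 + N}{h + \left(-5 + N\right)} = \frac{1 + N}{-5 + N + h}$)
$\left(P{\left(\left(3 + 1\right)^{2},6 \right)} + 37\right)^{2} = \left(\frac{1 + \left(3 + 1\right)^{2}}{-5 + \left(3 + 1\right)^{2} + 6} + 37\right)^{2} = \left(\frac{1 + 4^{2}}{-5 + 4^{2} + 6} + 37\right)^{2} = \left(\frac{1 + 16}{-5 + 16 + 6} + 37\right)^{2} = \left(\frac{1}{17} \cdot 17 + 37\right)^{2} = \left(1 + 37\right)^{2} = 38^{2} = 1444$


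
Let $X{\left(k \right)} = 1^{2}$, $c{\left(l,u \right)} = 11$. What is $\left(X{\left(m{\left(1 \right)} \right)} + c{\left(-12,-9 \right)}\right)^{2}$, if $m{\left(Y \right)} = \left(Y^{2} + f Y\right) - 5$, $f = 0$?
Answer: $144$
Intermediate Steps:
$m{\left(Y \right)} = -5 + Y^{2}$ ($m{\left(Y \right)} = \left(Y^{2} + 0 Y\right) - 5 = \left(Y^{2} + 0\right) - 5 = Y^{2} - 5 = -5 + Y^{2}$)
$X{\left(k \right)} = 1$
$\left(X{\left(m{\left(1 \right)} \right)} + c{\left(-12,-9 \right)}\right)^{2} = \left(1 + 11\right)^{2} = 12^{2} = 144$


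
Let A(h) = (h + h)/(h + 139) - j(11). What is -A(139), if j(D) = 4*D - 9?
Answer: 34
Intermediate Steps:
j(D) = -9 + 4*D
A(h) = -35 + 2*h/(139 + h) (A(h) = (h + h)/(h + 139) - (-9 + 4*11) = (2*h)/(139 + h) - (-9 + 44) = 2*h/(139 + h) - 1*35 = 2*h/(139 + h) - 35 = -35 + 2*h/(139 + h))
-A(139) = -(-4865 - 33*139)/(139 + 139) = -(-4865 - 4587)/278 = -(-9452)/278 = -1*(-34) = 34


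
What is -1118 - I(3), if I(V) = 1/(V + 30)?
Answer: -36895/33 ≈ -1118.0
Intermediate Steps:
I(V) = 1/(30 + V)
-1118 - I(3) = -1118 - 1/(30 + 3) = -1118 - 1/33 = -36895/33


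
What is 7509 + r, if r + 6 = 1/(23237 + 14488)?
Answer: 283050676/37725 ≈ 7503.0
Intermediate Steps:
r = -226349/37725 (r = -6 + 1/(23237 + 14488) = -6 + 1/37725 = -226349/37725 ≈ -6.0000)
7509 + r = 7509 - 226349/37725 = 283050676/37725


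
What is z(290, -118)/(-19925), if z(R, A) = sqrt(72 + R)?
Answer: -sqrt(362)/19925 ≈ -0.00095490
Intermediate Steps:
z(290, -118)/(-19925) = sqrt(72 + 290)/(-19925) = sqrt(362)*(-1/19925) = -sqrt(362)/19925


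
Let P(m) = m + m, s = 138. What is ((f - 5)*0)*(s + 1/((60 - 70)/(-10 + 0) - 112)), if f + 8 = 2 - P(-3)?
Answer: 0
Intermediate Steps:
P(m) = 2*m
f = 0 (f = -8 + (2 - 2*(-3)) = -8 + (2 - 1*(-6)) = -8 + (2 + 6) = -8 + 8 = 0)
((f - 5)*0)*(s + 1/((60 - 70)/(-10 + 0) - 112)) = ((0 - 5)*0)*(138 + 1/((60 - 70)/(-10 + 0) - 112)) = (-5*0)*(138 + 1/(-10/(-10) - 112)) = 0*(138 + 1/(-10*(-1/10) - 112)) = 0*(138 + 1/(1 - 112)) = 0*(138 + 1/(-111)) = 0*(138 - 1/111) = 0*(15317/111) = 0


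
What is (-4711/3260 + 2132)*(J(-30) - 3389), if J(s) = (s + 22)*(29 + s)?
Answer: -23483104029/3260 ≈ -7.2034e+6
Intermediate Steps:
J(s) = (22 + s)*(29 + s)
(-4711/3260 + 2132)*(J(-30) - 3389) = (-4711/3260 + 2132)*((638 + (-30)² + 51*(-30)) - 3389) = (-4711*1/3260 + 2132)*((638 + 900 - 1530) - 3389) = (-4711/3260 + 2132)*(8 - 3389) = (6945609/3260)*(-3381) = -23483104029/3260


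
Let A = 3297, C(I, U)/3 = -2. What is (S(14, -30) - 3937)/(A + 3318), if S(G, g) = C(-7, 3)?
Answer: -3943/6615 ≈ -0.59607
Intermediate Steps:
C(I, U) = -6 (C(I, U) = 3*(-2) = -6)
S(G, g) = -6
(S(14, -30) - 3937)/(A + 3318) = (-6 - 3937)/(3297 + 3318) = -3943/6615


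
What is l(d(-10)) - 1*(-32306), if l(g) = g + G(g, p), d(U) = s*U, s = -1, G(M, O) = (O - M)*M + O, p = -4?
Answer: 32172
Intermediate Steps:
G(M, O) = O + M*(O - M) (G(M, O) = M*(O - M) + O = O + M*(O - M))
d(U) = -U
l(g) = -4 - g² - 3*g (l(g) = g + (-4 - g² + g*(-4)) = g + (-4 - g² - 4*g) = -4 - g² - 3*g)
l(d(-10)) - 1*(-32306) = (-4 - (-1*(-10))² - (-3)*(-10)) - 1*(-32306) = (-4 - 1*10² - 3*10) + 32306 = (-4 - 1*100 - 30) + 32306 = (-4 - 100 - 30) + 32306 = -134 + 32306 = 32172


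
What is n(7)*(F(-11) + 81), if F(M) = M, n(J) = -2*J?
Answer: -980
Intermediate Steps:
n(7)*(F(-11) + 81) = (-2*7)*(-11 + 81) = -14*70 = -980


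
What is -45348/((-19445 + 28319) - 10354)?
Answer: 11337/370 ≈ 30.641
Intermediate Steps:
-45348/((-19445 + 28319) - 10354) = -45348/(8874 - 10354) = -45348/(-1480) = -45348*(-1/1480) = 11337/370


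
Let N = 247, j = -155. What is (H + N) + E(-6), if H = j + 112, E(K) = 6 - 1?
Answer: 209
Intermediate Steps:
E(K) = 5
H = -43 (H = -155 + 112 = -43)
(H + N) + E(-6) = (-43 + 247) + 5 = 204 + 5 = 209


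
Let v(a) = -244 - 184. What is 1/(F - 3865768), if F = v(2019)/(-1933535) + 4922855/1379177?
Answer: -2666687000695/10308783754199978579 ≈ -2.5868e-7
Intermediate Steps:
v(a) = -428
F = 9519102730181/2666687000695 (F = -428/(-1933535) + 4922855/1379177 = -428*(-1/1933535) + 4922855*(1/1379177) = 428/1933535 + 4922855/1379177 = 9519102730181/2666687000695 ≈ 3.5696)
1/(F - 3865768) = 1/(9519102730181/2666687000695 - 3865768) = 1/(-10308783754199978579/2666687000695) = -2666687000695/10308783754199978579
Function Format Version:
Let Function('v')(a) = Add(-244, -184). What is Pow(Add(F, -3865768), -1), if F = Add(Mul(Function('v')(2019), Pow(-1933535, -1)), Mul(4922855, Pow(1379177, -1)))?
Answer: Rational(-2666687000695, 10308783754199978579) ≈ -2.5868e-7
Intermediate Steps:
Function('v')(a) = -428
F = Rational(9519102730181, 2666687000695) (F = Add(Mul(-428, Pow(-1933535, -1)), Mul(4922855, Pow(1379177, -1))) = Add(Mul(-428, Rational(-1, 1933535)), Mul(4922855, Rational(1, 1379177))) = Add(Rational(428, 1933535), Rational(4922855, 1379177)) = Rational(9519102730181, 2666687000695) ≈ 3.5696)
Pow(Add(F, -3865768), -1) = Pow(Add(Rational(9519102730181, 2666687000695), -3865768), -1) = Pow(Rational(-10308783754199978579, 2666687000695), -1) = Rational(-2666687000695, 10308783754199978579)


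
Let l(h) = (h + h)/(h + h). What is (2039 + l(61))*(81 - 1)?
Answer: 163200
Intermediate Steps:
l(h) = 1 (l(h) = (2*h)/((2*h)) = (2*h)*(1/(2*h)) = 1)
(2039 + l(61))*(81 - 1) = (2039 + 1)*(81 - 1) = 2040*80 = 163200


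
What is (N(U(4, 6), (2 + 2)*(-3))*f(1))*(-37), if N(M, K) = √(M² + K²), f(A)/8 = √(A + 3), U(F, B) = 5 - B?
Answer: -592*√145 ≈ -7128.6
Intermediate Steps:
f(A) = 8*√(3 + A) (f(A) = 8*√(A + 3) = 8*√(3 + A))
N(M, K) = √(K² + M²)
(N(U(4, 6), (2 + 2)*(-3))*f(1))*(-37) = (√(((2 + 2)*(-3))² + (5 - 1*6)²)*(8*√(3 + 1)))*(-37) = (√((4*(-3))² + (5 - 6)²)*(8*√4))*(-37) = (√((-12)² + (-1)²)*(8*2))*(-37) = (√(144 + 1)*16)*(-37) = (√145*16)*(-37) = (16*√145)*(-37) = -592*√145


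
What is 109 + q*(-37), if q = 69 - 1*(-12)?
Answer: -2888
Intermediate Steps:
q = 81 (q = 69 + 12 = 81)
109 + q*(-37) = 109 + 81*(-37) = 109 - 2997 = -2888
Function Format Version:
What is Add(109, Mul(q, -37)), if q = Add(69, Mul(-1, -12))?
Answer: -2888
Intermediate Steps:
q = 81 (q = Add(69, 12) = 81)
Add(109, Mul(q, -37)) = Add(109, Mul(81, -37)) = Add(109, -2997) = -2888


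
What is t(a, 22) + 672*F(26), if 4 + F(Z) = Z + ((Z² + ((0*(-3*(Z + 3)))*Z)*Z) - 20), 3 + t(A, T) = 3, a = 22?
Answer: 455616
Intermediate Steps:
t(A, T) = 0 (t(A, T) = -3 + 3 = 0)
F(Z) = -24 + Z + Z² (F(Z) = -4 + (Z + ((Z² + ((0*(-3*(Z + 3)))*Z)*Z) - 20)) = -4 + (Z + ((Z² + ((0*(-3*(3 + Z)))*Z)*Z) - 20)) = -4 + (Z + ((Z² + ((0*(-9 - 3*Z))*Z)*Z) - 20)) = -4 + (Z + ((Z² + (0*Z)*Z) - 20)) = -4 + (Z + ((Z² + 0*Z) - 20)) = -4 + (Z + ((Z² + 0) - 20)) = -4 + (Z + (Z² - 20)) = -4 + (Z + (-20 + Z²)) = -4 + (-20 + Z + Z²) = -24 + Z + Z²)
t(a, 22) + 672*F(26) = 0 + 672*(-24 + 26 + 26²) = 0 + 672*(-24 + 26 + 676) = 0 + 672*678 = 0 + 455616 = 455616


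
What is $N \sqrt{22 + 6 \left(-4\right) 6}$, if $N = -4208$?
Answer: $- 4208 i \sqrt{122} \approx - 46479.0 i$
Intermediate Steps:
$N \sqrt{22 + 6 \left(-4\right) 6} = - 4208 \sqrt{22 + 6 \left(-4\right) 6} = - 4208 \sqrt{22 - 144} = - 4208 \sqrt{-122} = - 4208 i \sqrt{122}$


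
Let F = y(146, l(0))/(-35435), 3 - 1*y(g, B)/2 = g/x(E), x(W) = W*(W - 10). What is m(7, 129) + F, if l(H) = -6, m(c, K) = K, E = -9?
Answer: 781659931/6059385 ≈ 129.00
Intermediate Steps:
x(W) = W*(-10 + W)
y(g, B) = 6 - 2*g/171 (y(g, B) = 6 - 2*g/((-9*(-10 - 9))) = 6 - 2*g/((-9*(-19))) = 6 - 2*g/171)
F = -734/6059385 (F = (6 - 2/171*146)/(-35435) = (6 - 292/171)*(-1/35435) = (734/171)*(-1/35435) = -734/6059385 ≈ -0.00012113)
m(7, 129) + F = 129 - 734/6059385 = 781659931/6059385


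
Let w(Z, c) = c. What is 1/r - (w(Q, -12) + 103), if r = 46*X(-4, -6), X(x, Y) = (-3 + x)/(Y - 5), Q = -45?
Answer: -29291/322 ≈ -90.966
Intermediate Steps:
X(x, Y) = (-3 + x)/(-5 + Y)
r = 322/11 (r = 46*((-3 - 4)/(-5 - 6)) = 46*(-7/(-11)) = 46*(-1/11*(-7)) = 46*(7/11) = 322/11 ≈ 29.273)
1/r - (w(Q, -12) + 103) = 1/(322/11) - (-12 + 103) = 11/322 - 1*91 = 11/322 - 91 = -29291/322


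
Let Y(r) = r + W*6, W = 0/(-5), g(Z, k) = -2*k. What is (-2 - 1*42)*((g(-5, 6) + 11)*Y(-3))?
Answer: -132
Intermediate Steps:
W = 0 (W = 0*(-1/5) = 0)
Y(r) = r (Y(r) = r + 0*6 = r + 0 = r)
(-2 - 1*42)*((g(-5, 6) + 11)*Y(-3)) = (-2 - 1*42)*((-2*6 + 11)*(-3)) = (-2 - 42)*((-12 + 11)*(-3)) = -(-44)*(-3) = -44*3 = -132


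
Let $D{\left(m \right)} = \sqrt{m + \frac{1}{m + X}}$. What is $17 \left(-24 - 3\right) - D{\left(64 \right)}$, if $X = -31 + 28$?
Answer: $-459 - \frac{\sqrt{238205}}{61} \approx -467.0$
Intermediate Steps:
$X = -3$
$D{\left(m \right)} = \sqrt{m + \frac{1}{-3 + m}}$ ($D{\left(m \right)} = \sqrt{m + \frac{1}{m - 3}} = \sqrt{m + \frac{1}{-3 + m}}$)
$17 \left(-24 - 3\right) - D{\left(64 \right)} = 17 \left(-24 - 3\right) - \sqrt{\frac{1 + 64 \left(-3 + 64\right)}{-3 + 64}} = 17 \left(-27\right) - \sqrt{\frac{1 + 64 \cdot 61}{61}} = -459 - \sqrt{\frac{1 + 3904}{61}} = -459 - \sqrt{\frac{1}{61} \cdot 3905} = -459 - \sqrt{\frac{3905}{61}} = -459 - \frac{\sqrt{238205}}{61}$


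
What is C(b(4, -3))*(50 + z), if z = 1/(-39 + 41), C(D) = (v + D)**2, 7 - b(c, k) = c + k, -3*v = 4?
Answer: 9898/9 ≈ 1099.8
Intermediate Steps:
v = -4/3 (v = -1/3*4 = -4/3 ≈ -1.3333)
b(c, k) = 7 - c - k (b(c, k) = 7 - (c + k) = 7 + (-c - k) = 7 - c - k)
C(D) = (-4/3 + D)**2
z = 1/2 ≈ 0.50000
C(b(4, -3))*(50 + z) = ((-4 + 3*(7 - 1*4 - 1*(-3)))**2/9)*(50 + 1/2) = ((-4 + 3*(7 - 4 + 3))**2/9)*(101/2) = ((-4 + 3*6)**2/9)*(101/2) = ((-4 + 18)**2/9)*(101/2) = ((1/9)*14**2)*(101/2) = ((1/9)*196)*(101/2) = (196/9)*(101/2) = 9898/9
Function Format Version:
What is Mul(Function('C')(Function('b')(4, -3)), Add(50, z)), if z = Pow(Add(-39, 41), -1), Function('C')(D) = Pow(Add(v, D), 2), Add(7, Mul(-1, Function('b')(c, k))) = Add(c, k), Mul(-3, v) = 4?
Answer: Rational(9898, 9) ≈ 1099.8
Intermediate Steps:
v = Rational(-4, 3) (v = Mul(Rational(-1, 3), 4) = Rational(-4, 3) ≈ -1.3333)
Function('b')(c, k) = Add(7, Mul(-1, c), Mul(-1, k)) (Function('b')(c, k) = Add(7, Mul(-1, Add(c, k))) = Add(7, Add(Mul(-1, c), Mul(-1, k))) = Add(7, Mul(-1, c), Mul(-1, k)))
Function('C')(D) = Pow(Add(Rational(-4, 3), D), 2)
z = Rational(1, 2) (z = Pow(2, -1) = Rational(1, 2) ≈ 0.50000)
Mul(Function('C')(Function('b')(4, -3)), Add(50, z)) = Mul(Mul(Rational(1, 9), Pow(Add(-4, Mul(3, Add(7, Mul(-1, 4), Mul(-1, -3)))), 2)), Add(50, Rational(1, 2))) = Mul(Mul(Rational(1, 9), Pow(Add(-4, Mul(3, Add(7, -4, 3))), 2)), Rational(101, 2)) = Mul(Mul(Rational(1, 9), Pow(Add(-4, Mul(3, 6)), 2)), Rational(101, 2)) = Mul(Mul(Rational(1, 9), Pow(Add(-4, 18), 2)), Rational(101, 2)) = Mul(Mul(Rational(1, 9), Pow(14, 2)), Rational(101, 2)) = Mul(Mul(Rational(1, 9), 196), Rational(101, 2)) = Mul(Rational(196, 9), Rational(101, 2)) = Rational(9898, 9)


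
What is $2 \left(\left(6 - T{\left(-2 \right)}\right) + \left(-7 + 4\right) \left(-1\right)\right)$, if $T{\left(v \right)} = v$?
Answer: $22$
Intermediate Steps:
$2 \left(\left(6 - T{\left(-2 \right)}\right) + \left(-7 + 4\right) \left(-1\right)\right) = 2 \left(\left(6 - -2\right) + \left(-7 + 4\right) \left(-1\right)\right) = 2 \left(\left(6 + 2\right) - -3\right) = 2 \left(8 + 3\right) = 2 \cdot 11 = 22$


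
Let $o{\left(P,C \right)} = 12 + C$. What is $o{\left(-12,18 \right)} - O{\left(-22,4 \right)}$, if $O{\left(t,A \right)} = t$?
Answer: $52$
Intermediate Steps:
$o{\left(-12,18 \right)} - O{\left(-22,4 \right)} = \left(12 + 18\right) - -22 = 30 + 22 = 52$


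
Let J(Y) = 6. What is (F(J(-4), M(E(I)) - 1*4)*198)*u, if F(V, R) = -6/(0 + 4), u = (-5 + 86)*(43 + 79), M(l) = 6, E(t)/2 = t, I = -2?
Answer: -2934954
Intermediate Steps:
E(t) = 2*t
u = 9882 (u = 81*122 = 9882)
F(V, R) = -3/2 (F(V, R) = -6/4 = -6*1/4 = -3/2)
(F(J(-4), M(E(I)) - 1*4)*198)*u = -3/2*198*9882 = -297*9882 = -2934954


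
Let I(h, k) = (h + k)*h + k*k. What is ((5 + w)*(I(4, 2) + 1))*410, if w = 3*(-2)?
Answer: -11890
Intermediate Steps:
I(h, k) = k² + h*(h + k) (I(h, k) = h*(h + k) + k² = k² + h*(h + k))
w = -6
((5 + w)*(I(4, 2) + 1))*410 = ((5 - 6)*((4² + 2² + 4*2) + 1))*410 = -((16 + 4 + 8) + 1)*410 = -(28 + 1)*410 = -1*29*410 = -29*410 = -11890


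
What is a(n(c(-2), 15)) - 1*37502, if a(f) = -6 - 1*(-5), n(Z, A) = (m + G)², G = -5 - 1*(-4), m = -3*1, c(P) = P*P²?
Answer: -37503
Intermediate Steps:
c(P) = P³
m = -3
G = -1 (G = -5 + 4 = -1)
n(Z, A) = 16 (n(Z, A) = (-3 - 1)² = (-4)² = 16)
a(f) = -1 (a(f) = -6 + 5 = -1)
a(n(c(-2), 15)) - 1*37502 = -1 - 1*37502 = -1 - 37502 = -37503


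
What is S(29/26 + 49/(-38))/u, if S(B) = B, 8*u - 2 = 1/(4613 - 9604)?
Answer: -1716904/2465307 ≈ -0.69643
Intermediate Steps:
u = 9981/39928 (u = 1/4 + 1/(8*(4613 - 9604)) = 1/4 + (1/8)/(-4991) = 1/4 + (1/8)*(-1/4991) = 1/4 - 1/39928 = 9981/39928 ≈ 0.24997)
S(29/26 + 49/(-38))/u = (29/26 + 49/(-38))/(9981/39928) = (29*(1/26) + 49*(-1/38))*(39928/9981) = (29/26 - 49/38)*(39928/9981) = -43/247*39928/9981 = -1716904/2465307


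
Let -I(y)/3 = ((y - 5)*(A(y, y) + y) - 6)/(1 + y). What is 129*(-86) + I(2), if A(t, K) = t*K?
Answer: -11070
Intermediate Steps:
A(t, K) = K*t
I(y) = -3*(-6 + (-5 + y)*(y + y²))/(1 + y) (I(y) = -3*((y - 5)*(y*y + y) - 6)/(1 + y) = -3*((-5 + y)*(y² + y) - 6)/(1 + y) = -3*((-5 + y)*(y + y²) - 6)/(1 + y) = -3*(-6 + (-5 + y)*(y + y²))/(1 + y))
129*(-86) + I(2) = 129*(-86) + 3*(6 - 1*2³ + 4*2² + 5*2)/(1 + 2) = -11094 + 3*(6 - 1*8 + 4*4 + 10)/3 = -11094 + 3*(⅓)*(6 - 8 + 16 + 10) = -11094 + 3*(⅓)*24 = -11094 + 24 = -11070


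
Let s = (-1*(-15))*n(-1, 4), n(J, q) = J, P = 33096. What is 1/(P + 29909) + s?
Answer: -945074/63005 ≈ -15.000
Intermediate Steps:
s = -15 (s = -1*(-15)*(-1) = 15*(-1) = -15)
1/(P + 29909) + s = 1/(33096 + 29909) - 15 = 1/63005 - 15 = -945074/63005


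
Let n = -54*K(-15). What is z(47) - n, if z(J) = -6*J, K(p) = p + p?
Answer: -1902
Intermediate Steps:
K(p) = 2*p
n = 1620 (n = -108*(-15) = -54*(-30) = 1620)
z(47) - n = -6*47 - 1*1620 = -282 - 1620 = -1902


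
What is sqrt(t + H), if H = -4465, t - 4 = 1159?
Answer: I*sqrt(3302) ≈ 57.463*I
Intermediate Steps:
t = 1163 (t = 4 + 1159 = 1163)
sqrt(t + H) = sqrt(1163 - 4465) = sqrt(-3302) = I*sqrt(3302)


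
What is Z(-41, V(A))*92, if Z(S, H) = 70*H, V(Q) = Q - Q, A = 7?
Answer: 0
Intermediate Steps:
V(Q) = 0
Z(-41, V(A))*92 = (70*0)*92 = 0*92 = 0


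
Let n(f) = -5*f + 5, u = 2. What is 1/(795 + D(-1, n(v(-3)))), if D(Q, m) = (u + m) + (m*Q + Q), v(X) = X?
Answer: 1/796 ≈ 0.0012563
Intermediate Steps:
n(f) = 5 - 5*f
D(Q, m) = 2 + Q + m + Q*m (D(Q, m) = (2 + m) + (m*Q + Q) = (2 + m) + (Q*m + Q) = (2 + m) + (Q + Q*m) = 2 + Q + m + Q*m)
1/(795 + D(-1, n(v(-3)))) = 1/(795 + (2 - 1 + (5 - 5*(-3)) - (5 - 5*(-3)))) = 1/(795 + (2 - 1 + (5 + 15) - (5 + 15))) = 1/(795 + (2 - 1 + 20 - 1*20)) = 1/(795 + (2 - 1 + 20 - 20)) = 1/(795 + 1) = 1/796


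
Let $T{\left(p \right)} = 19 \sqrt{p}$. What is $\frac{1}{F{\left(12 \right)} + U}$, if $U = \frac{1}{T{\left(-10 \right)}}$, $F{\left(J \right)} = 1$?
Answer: $\frac{3610}{3611} + \frac{19 i \sqrt{10}}{3611} \approx 0.99972 + 0.016639 i$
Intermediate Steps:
$U = - \frac{i \sqrt{10}}{190}$ ($U = \frac{1}{19 \sqrt{-10}} = \frac{1}{19 i \sqrt{10}} = - \frac{i \sqrt{10}}{190} \approx - 0.016644 i$)
$\frac{1}{F{\left(12 \right)} + U} = \frac{1}{1 - \frac{i \sqrt{10}}{190}}$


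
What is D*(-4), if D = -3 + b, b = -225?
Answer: 912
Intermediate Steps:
D = -228 (D = -3 - 225 = -228)
D*(-4) = -228*(-4) = 912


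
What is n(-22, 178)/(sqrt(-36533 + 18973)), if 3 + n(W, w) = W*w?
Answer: 3919*I*sqrt(4390)/8780 ≈ 29.574*I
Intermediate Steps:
n(W, w) = -3 + W*w
n(-22, 178)/(sqrt(-36533 + 18973)) = (-3 - 22*178)/(sqrt(-36533 + 18973)) = (-3 - 3916)/(sqrt(-17560)) = -3919*(-I*sqrt(4390)/8780) = -(-3919)*I*sqrt(4390)/8780 = 3919*I*sqrt(4390)/8780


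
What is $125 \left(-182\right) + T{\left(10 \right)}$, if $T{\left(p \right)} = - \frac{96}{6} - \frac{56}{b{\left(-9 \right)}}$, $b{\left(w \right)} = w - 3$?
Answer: $- \frac{68284}{3} \approx -22761.0$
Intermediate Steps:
$b{\left(w \right)} = -3 + w$
$T{\left(p \right)} = - \frac{34}{3}$ ($T{\left(p \right)} = - \frac{96}{6} - \frac{56}{-3 - 9} = \left(-96\right) \frac{1}{6} - \frac{56}{-12} = -16 - - \frac{14}{3} = -16 + \frac{14}{3} = - \frac{34}{3}$)
$125 \left(-182\right) + T{\left(10 \right)} = 125 \left(-182\right) - \frac{34}{3} = -22750 - \frac{34}{3} = - \frac{68284}{3}$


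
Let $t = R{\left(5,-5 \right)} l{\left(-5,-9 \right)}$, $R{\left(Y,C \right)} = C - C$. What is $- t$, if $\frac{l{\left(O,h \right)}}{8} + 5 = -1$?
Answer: $0$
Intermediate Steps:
$R{\left(Y,C \right)} = 0$
$l{\left(O,h \right)} = -48$ ($l{\left(O,h \right)} = -40 + 8 \left(-1\right) = -40 - 8 = -48$)
$t = 0$ ($t = 0 \left(-48\right) = 0$)
$- t = \left(-1\right) 0 = 0$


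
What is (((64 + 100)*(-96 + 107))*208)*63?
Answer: 23639616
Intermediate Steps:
(((64 + 100)*(-96 + 107))*208)*63 = ((164*11)*208)*63 = (1804*208)*63 = 375232*63 = 23639616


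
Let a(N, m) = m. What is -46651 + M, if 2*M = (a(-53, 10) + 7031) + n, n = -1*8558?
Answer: -94819/2 ≈ -47410.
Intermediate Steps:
n = -8558
M = -1517/2 (M = ((10 + 7031) - 8558)/2 = (7041 - 8558)/2 = (1/2)*(-1517) = -1517/2 ≈ -758.50)
-46651 + M = -46651 - 1517/2 = -94819/2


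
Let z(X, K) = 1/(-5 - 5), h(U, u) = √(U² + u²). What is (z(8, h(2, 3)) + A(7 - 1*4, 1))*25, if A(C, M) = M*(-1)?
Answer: -55/2 ≈ -27.500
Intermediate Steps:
A(C, M) = -M
z(X, K) = -⅒ (z(X, K) = 1/(-10) = -⅒)
(z(8, h(2, 3)) + A(7 - 1*4, 1))*25 = (-⅒ - 1*1)*25 = (-⅒ - 1)*25 = -11/10*25 = -55/2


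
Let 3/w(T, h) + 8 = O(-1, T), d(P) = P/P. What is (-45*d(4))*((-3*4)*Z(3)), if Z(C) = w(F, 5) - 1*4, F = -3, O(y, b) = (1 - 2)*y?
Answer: -16740/7 ≈ -2391.4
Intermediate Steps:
d(P) = 1
O(y, b) = -y
w(T, h) = -3/7 (w(T, h) = 3/(-8 - 1*(-1)) = 3/(-8 + 1) = 3/(-7) = 3*(-⅐) = -3/7)
Z(C) = -31/7 (Z(C) = -3/7 - 1*4 = -3/7 - 4 = -31/7)
(-45*d(4))*((-3*4)*Z(3)) = (-45*1)*(-3*4*(-31/7)) = -(-540)*(-31)/7 = -45*372/7 = -16740/7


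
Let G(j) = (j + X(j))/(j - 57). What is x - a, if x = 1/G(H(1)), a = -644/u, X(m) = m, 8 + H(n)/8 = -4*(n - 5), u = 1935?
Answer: 95977/247680 ≈ 0.38750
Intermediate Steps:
H(n) = 96 - 32*n (H(n) = -64 + 8*(-4*(n - 5)) = -64 + 8*(-4*(-5 + n)) = -64 + 8*(20 - 4*n) = -64 + (160 - 32*n) = 96 - 32*n)
G(j) = 2*j/(-57 + j) (G(j) = (j + j)/(j - 57) = (2*j)/(-57 + j) = 2*j/(-57 + j))
a = -644/1935 ≈ -0.33282
x = 7/128 (x = 1/(2*(96 - 32*1)/(-57 + (96 - 32*1))) = 1/(2*(96 - 32)/(-57 + (96 - 32))) = 1/(2*64/(-57 + 64)) = 1/(2*64/7) = 1/(2*64*(⅐)) = 1/(128/7) = 7/128 ≈ 0.054688)
x - a = 7/128 - 1*(-644/1935) = 7/128 + 644/1935 = 95977/247680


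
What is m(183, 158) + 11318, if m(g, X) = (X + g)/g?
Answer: 2071535/183 ≈ 11320.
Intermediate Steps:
m(g, X) = (X + g)/g
m(183, 158) + 11318 = (158 + 183)/183 + 11318 = (1/183)*341 + 11318 = 341/183 + 11318 = 2071535/183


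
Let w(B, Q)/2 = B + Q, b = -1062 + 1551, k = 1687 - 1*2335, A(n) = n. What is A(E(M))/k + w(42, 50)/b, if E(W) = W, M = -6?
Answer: 6787/17604 ≈ 0.38554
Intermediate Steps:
k = -648 (k = 1687 - 2335 = -648)
b = 489
w(B, Q) = 2*B + 2*Q (w(B, Q) = 2*(B + Q) = 2*B + 2*Q)
A(E(M))/k + w(42, 50)/b = -6/(-648) + (2*42 + 2*50)/489 = -6*(-1/648) + (84 + 100)*(1/489) = 1/108 + 184*(1/489) = 1/108 + 184/489 = 6787/17604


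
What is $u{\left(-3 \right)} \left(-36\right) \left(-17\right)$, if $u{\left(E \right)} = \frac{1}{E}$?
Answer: $-204$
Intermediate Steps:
$u{\left(-3 \right)} \left(-36\right) \left(-17\right) = \frac{1}{-3} \left(-36\right) \left(-17\right) = \left(- \frac{1}{3}\right) \left(-36\right) \left(-17\right) = 12 \left(-17\right) = -204$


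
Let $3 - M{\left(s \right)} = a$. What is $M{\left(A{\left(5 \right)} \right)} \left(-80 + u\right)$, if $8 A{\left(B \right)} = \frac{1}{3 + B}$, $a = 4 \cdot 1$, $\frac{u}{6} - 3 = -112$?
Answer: $734$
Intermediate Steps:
$u = -654$ ($u = 18 + 6 \left(-112\right) = 18 - 672 = -654$)
$a = 4$
$A{\left(B \right)} = \frac{1}{8 \left(3 + B\right)}$
$M{\left(s \right)} = -1$ ($M{\left(s \right)} = 3 - 4 = -1$)
$M{\left(A{\left(5 \right)} \right)} \left(-80 + u\right) = - (-80 - 654) = \left(-1\right) \left(-734\right) = 734$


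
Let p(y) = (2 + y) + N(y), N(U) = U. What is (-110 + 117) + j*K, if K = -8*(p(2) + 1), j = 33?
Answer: -1841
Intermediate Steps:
p(y) = 2 + 2*y (p(y) = (2 + y) + y = 2 + 2*y)
K = -56 (K = -8*((2 + 2*2) + 1) = -8*((2 + 4) + 1) = -8*(6 + 1) = -8*7 = -56)
(-110 + 117) + j*K = (-110 + 117) + 33*(-56) = 7 - 1848 = -1841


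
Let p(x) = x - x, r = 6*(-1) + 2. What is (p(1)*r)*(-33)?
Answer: 0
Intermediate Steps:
r = -4 (r = -6 + 2 = -4)
p(x) = 0
(p(1)*r)*(-33) = (0*(-4))*(-33) = 0*(-33) = 0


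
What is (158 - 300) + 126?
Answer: -16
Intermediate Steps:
(158 - 300) + 126 = -142 + 126 = -16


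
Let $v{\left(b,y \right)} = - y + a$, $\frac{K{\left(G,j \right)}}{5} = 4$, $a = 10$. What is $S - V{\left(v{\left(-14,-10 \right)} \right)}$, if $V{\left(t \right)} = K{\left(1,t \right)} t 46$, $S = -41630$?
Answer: $-60030$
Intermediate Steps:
$K{\left(G,j \right)} = 20$ ($K{\left(G,j \right)} = 5 \cdot 4 = 20$)
$v{\left(b,y \right)} = 10 - y$ ($v{\left(b,y \right)} = - y + 10 = 10 - y$)
$V{\left(t \right)} = 920 t$ ($V{\left(t \right)} = 20 t 46 = 920 t$)
$S - V{\left(v{\left(-14,-10 \right)} \right)} = -41630 - 920 \left(10 - -10\right) = -41630 - 920 \left(10 + 10\right) = -41630 - 920 \cdot 20 = -41630 - 18400 = -60030$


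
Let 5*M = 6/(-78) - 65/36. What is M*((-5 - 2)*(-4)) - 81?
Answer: -53552/585 ≈ -91.542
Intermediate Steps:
M = -881/2340 (M = (6/(-78) - 65/36)/5 = (6*(-1/78) - 65*1/36)/5 = (-1/13 - 65/36)/5 = (⅕)*(-881/468) = -881/2340 ≈ -0.37650)
M*((-5 - 2)*(-4)) - 81 = -881*(-5 - 2)*(-4)/2340 - 81 = -(-6167)*(-4)/2340 - 81 = -881/2340*28 - 81 = -6167/585 - 81 = -53552/585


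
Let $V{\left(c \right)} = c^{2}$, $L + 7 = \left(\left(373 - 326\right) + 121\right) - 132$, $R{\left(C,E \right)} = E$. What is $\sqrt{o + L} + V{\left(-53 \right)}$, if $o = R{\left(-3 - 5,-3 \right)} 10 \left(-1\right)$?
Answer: $2809 + \sqrt{59} \approx 2816.7$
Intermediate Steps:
$L = 29$ ($L = -7 + \left(\left(\left(373 - 326\right) + 121\right) - 132\right) = -7 + \left(\left(47 + 121\right) - 132\right) = -7 + \left(168 - 132\right) = -7 + 36 = 29$)
$o = 30$ ($o = \left(-3\right) 10 \left(-1\right) = \left(-30\right) \left(-1\right) = 30$)
$\sqrt{o + L} + V{\left(-53 \right)} = \sqrt{30 + 29} + \left(-53\right)^{2} = \sqrt{59} + 2809 = 2809 + \sqrt{59}$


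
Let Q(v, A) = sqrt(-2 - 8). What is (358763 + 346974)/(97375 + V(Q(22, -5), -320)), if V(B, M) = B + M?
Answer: 13699060907/1883934607 - 705737*I*sqrt(10)/9419673035 ≈ 7.2715 - 0.00023692*I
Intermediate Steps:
Q(v, A) = I*sqrt(10) (Q(v, A) = sqrt(-10) = I*sqrt(10))
(358763 + 346974)/(97375 + V(Q(22, -5), -320)) = (358763 + 346974)/(97375 + (I*sqrt(10) - 320)) = 705737/(97375 + (-320 + I*sqrt(10))) = 705737/(97055 + I*sqrt(10))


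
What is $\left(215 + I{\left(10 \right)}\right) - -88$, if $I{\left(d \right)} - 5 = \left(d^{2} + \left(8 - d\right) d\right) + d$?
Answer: $398$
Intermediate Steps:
$I{\left(d \right)} = 5 + d + d^{2} + d \left(8 - d\right)$ ($I{\left(d \right)} = 5 + \left(\left(d^{2} + \left(8 - d\right) d\right) + d\right) = 5 + \left(\left(d^{2} + d \left(8 - d\right)\right) + d\right) = 5 + \left(d + d^{2} + d \left(8 - d\right)\right) = 5 + d + d^{2} + d \left(8 - d\right)$)
$\left(215 + I{\left(10 \right)}\right) - -88 = \left(215 + \left(5 + 9 \cdot 10\right)\right) - -88 = \left(215 + \left(5 + 90\right)\right) + 88 = \left(215 + 95\right) + 88 = 310 + 88 = 398$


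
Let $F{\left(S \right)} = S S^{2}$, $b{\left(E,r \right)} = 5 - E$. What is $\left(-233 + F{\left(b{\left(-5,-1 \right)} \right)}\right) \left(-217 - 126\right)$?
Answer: $-263081$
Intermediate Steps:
$F{\left(S \right)} = S^{3}$
$\left(-233 + F{\left(b{\left(-5,-1 \right)} \right)}\right) \left(-217 - 126\right) = \left(-233 + \left(5 - -5\right)^{3}\right) \left(-217 - 126\right) = \left(-233 + \left(5 + 5\right)^{3}\right) \left(-343\right) = \left(-233 + 10^{3}\right) \left(-343\right) = \left(-233 + 1000\right) \left(-343\right) = 767 \left(-343\right) = -263081$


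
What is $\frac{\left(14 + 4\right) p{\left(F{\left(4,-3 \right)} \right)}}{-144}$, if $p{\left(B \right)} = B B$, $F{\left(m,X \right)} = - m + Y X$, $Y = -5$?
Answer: $- \frac{121}{8} \approx -15.125$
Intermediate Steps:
$F{\left(m,X \right)} = - m - 5 X$
$p{\left(B \right)} = B^{2}$
$\frac{\left(14 + 4\right) p{\left(F{\left(4,-3 \right)} \right)}}{-144} = \frac{\left(14 + 4\right) \left(\left(-1\right) 4 - -15\right)^{2}}{-144} = 18 \left(-4 + 15\right)^{2} \left(- \frac{1}{144}\right) = 18 \cdot 11^{2} \left(- \frac{1}{144}\right) = 18 \cdot 121 \left(- \frac{1}{144}\right) = 2178 \left(- \frac{1}{144}\right) = - \frac{121}{8}$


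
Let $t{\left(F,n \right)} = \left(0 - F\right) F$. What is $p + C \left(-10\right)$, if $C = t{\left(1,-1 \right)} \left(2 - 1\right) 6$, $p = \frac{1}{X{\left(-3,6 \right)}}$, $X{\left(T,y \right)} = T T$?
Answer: $\frac{541}{9} \approx 60.111$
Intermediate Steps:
$X{\left(T,y \right)} = T^{2}$
$p = \frac{1}{9}$ ($p = \frac{1}{\left(-3\right)^{2}} = \frac{1}{9} \approx 0.11111$)
$t{\left(F,n \right)} = - F^{2}$ ($t{\left(F,n \right)} = - F F = - F^{2}$)
$C = -6$ ($C = - 1^{2} \left(2 - 1\right) 6 = \left(-1\right) 1 \left(2 - 1\right) 6 = \left(-1\right) 1 \cdot 6 = \left(-1\right) 6 = -6$)
$p + C \left(-10\right) = \frac{1}{9} - -60 = \frac{1}{9} + 60 = \frac{541}{9}$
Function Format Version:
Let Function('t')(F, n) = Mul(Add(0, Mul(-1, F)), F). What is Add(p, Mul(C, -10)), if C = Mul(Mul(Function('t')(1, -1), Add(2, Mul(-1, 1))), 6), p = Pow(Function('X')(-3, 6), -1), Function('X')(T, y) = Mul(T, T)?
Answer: Rational(541, 9) ≈ 60.111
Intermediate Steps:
Function('X')(T, y) = Pow(T, 2)
p = Rational(1, 9) (p = Pow(Pow(-3, 2), -1) = Pow(9, -1) = Rational(1, 9) ≈ 0.11111)
Function('t')(F, n) = Mul(-1, Pow(F, 2)) (Function('t')(F, n) = Mul(Mul(-1, F), F) = Mul(-1, Pow(F, 2)))
C = -6 (C = Mul(Mul(Mul(-1, Pow(1, 2)), Add(2, Mul(-1, 1))), 6) = Mul(Mul(Mul(-1, 1), Add(2, -1)), 6) = Mul(Mul(-1, 1), 6) = Mul(-1, 6) = -6)
Add(p, Mul(C, -10)) = Add(Rational(1, 9), Mul(-6, -10)) = Add(Rational(1, 9), 60) = Rational(541, 9)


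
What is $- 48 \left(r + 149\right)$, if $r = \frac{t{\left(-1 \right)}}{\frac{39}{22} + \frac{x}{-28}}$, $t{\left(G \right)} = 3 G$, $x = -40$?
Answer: $- \frac{3503760}{493} \approx -7107.0$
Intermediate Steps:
$r = - \frac{462}{493}$ ($r = \frac{3 \left(-1\right)}{\frac{39}{22} - \frac{40}{-28}} = - \frac{3}{39 \cdot \frac{1}{22} - - \frac{10}{7}} = - \frac{3}{\frac{39}{22} + \frac{10}{7}} = - \frac{3}{\frac{493}{154}} = \left(-3\right) \frac{154}{493} = - \frac{462}{493} \approx -0.93712$)
$- 48 \left(r + 149\right) = - 48 \left(- \frac{462}{493} + 149\right) = \left(-48\right) \frac{72995}{493} = - \frac{3503760}{493}$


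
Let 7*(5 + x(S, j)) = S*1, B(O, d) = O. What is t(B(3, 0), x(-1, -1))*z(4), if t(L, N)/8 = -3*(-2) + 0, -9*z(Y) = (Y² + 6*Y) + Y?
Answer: -704/3 ≈ -234.67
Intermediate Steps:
x(S, j) = -5 + S/7 (x(S, j) = -5 + (S*1)/7 = -5 + S/7)
z(Y) = -7*Y/9 - Y²/9 (z(Y) = -((Y² + 6*Y) + Y)/9 = -(Y² + 7*Y)/9 = -7*Y/9 - Y²/9)
t(L, N) = 48 (t(L, N) = 8*(-3*(-2) + 0) = 8*(6 + 0) = 8*6 = 48)
t(B(3, 0), x(-1, -1))*z(4) = 48*(-⅑*4*(7 + 4)) = 48*(-⅑*4*11) = 48*(-44/9) = -704/3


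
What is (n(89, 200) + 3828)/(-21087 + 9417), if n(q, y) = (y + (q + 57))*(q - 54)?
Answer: -7969/5835 ≈ -1.3657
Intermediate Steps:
n(q, y) = (-54 + q)*(57 + q + y) (n(q, y) = (y + (57 + q))*(-54 + q) = (57 + q + y)*(-54 + q) = (-54 + q)*(57 + q + y))
(n(89, 200) + 3828)/(-21087 + 9417) = ((-3078 + 89² - 54*200 + 3*89 + 89*200) + 3828)/(-21087 + 9417) = ((-3078 + 7921 - 10800 + 267 + 17800) + 3828)/(-11670) = (12110 + 3828)*(-1/11670) = 15938*(-1/11670) = -7969/5835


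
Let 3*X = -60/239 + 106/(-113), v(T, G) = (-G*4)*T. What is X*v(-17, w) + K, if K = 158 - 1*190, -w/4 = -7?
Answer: -63737728/81021 ≈ -786.68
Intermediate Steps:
w = 28 (w = -4*(-7) = 28)
K = -32 (K = 158 - 190 = -32)
v(T, G) = -4*G*T (v(T, G) = (-4*G)*T = -4*G*T)
X = -32114/81021 (X = (-60/239 + 106/(-113))/3 = (-60*1/239 + 106*(-1/113))/3 = (-60/239 - 106/113)/3 = (⅓)*(-32114/27007) = -32114/81021 ≈ -0.39637)
X*v(-17, w) + K = -(-128456)*28*(-17)/81021 - 32 = -32114/81021*1904 - 32 = -61145056/81021 - 32 = -63737728/81021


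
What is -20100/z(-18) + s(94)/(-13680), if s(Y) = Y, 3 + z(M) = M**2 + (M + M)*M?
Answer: -2412799/116280 ≈ -20.750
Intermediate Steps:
z(M) = -3 + 3*M**2 (z(M) = -3 + (M**2 + (M + M)*M) = -3 + (M**2 + (2*M)*M) = -3 + (M**2 + 2*M**2) = -3 + 3*M**2)
-20100/z(-18) + s(94)/(-13680) = -20100/(-3 + 3*(-18)**2) + 94/(-13680) = -20100/(-3 + 3*324) + 94*(-1/13680) = -20100/(-3 + 972) - 47/6840 = -20100/969 - 47/6840 = -20100*1/969 - 47/6840 = -6700/323 - 47/6840 = -2412799/116280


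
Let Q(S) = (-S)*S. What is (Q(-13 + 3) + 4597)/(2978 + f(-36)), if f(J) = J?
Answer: 4497/2942 ≈ 1.5286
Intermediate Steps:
Q(S) = -S²
(Q(-13 + 3) + 4597)/(2978 + f(-36)) = (-(-13 + 3)² + 4597)/(2978 - 36) = (-1*(-10)² + 4597)/2942 = (-1*100 + 4597)*(1/2942) = (-100 + 4597)*(1/2942) = 4497*(1/2942) = 4497/2942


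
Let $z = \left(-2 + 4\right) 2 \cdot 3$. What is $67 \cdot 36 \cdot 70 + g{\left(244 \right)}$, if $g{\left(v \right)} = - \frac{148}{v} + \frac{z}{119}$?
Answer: $\frac{1225605889}{7259} \approx 1.6884 \cdot 10^{5}$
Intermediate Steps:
$z = 12$ ($z = 2 \cdot 2 \cdot 3 = 4 \cdot 3 = 12$)
$g{\left(v \right)} = \frac{12}{119} - \frac{148}{v}$ ($g{\left(v \right)} = - \frac{148}{v} + \frac{12}{119} = \frac{12}{119} - \frac{148}{v}$)
$67 \cdot 36 \cdot 70 + g{\left(244 \right)} = 67 \cdot 36 \cdot 70 + \left(\frac{12}{119} - \frac{148}{244}\right) = 2412 \cdot 70 + \left(\frac{12}{119} - \frac{37}{61}\right) = 168840 + \left(\frac{12}{119} - \frac{37}{61}\right) = 168840 - \frac{3671}{7259} = \frac{1225605889}{7259}$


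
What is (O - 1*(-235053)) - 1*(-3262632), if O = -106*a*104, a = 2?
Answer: 3475637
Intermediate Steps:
O = -22048 (O = -106*2*104 = -212*104 = -22048)
(O - 1*(-235053)) - 1*(-3262632) = (-22048 - 1*(-235053)) - 1*(-3262632) = (-22048 + 235053) + 3262632 = 213005 + 3262632 = 3475637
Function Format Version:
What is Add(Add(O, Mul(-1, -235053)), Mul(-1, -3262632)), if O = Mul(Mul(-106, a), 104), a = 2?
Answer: 3475637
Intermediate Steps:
O = -22048 (O = Mul(Mul(-106, 2), 104) = Mul(-212, 104) = -22048)
Add(Add(O, Mul(-1, -235053)), Mul(-1, -3262632)) = Add(Add(-22048, Mul(-1, -235053)), Mul(-1, -3262632)) = Add(Add(-22048, 235053), 3262632) = Add(213005, 3262632) = 3475637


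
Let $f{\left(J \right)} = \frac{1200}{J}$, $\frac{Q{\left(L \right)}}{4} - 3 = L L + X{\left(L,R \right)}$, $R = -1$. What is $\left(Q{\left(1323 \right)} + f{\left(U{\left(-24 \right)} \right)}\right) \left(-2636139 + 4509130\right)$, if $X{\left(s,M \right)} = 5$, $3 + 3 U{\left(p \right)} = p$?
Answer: $\frac{39339636179204}{3} \approx 1.3113 \cdot 10^{13}$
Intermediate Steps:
$U{\left(p \right)} = -1 + \frac{p}{3}$
$Q{\left(L \right)} = 32 + 4 L^{2}$ ($Q{\left(L \right)} = 12 + 4 \left(L L + 5\right) = 12 + 4 \left(L^{2} + 5\right) = 12 + 4 \left(5 + L^{2}\right) = 12 + \left(20 + 4 L^{2}\right) = 32 + 4 L^{2}$)
$\left(Q{\left(1323 \right)} + f{\left(U{\left(-24 \right)} \right)}\right) \left(-2636139 + 4509130\right) = \left(\left(32 + 4 \cdot 1323^{2}\right) + \frac{1200}{-1 + \frac{1}{3} \left(-24\right)}\right) \left(-2636139 + 4509130\right) = \left(\left(32 + 4 \cdot 1750329\right) + \frac{1200}{-1 - 8}\right) 1872991 = \left(\left(32 + 7001316\right) + \frac{1200}{-9}\right) 1872991 = \left(7001348 + 1200 \left(- \frac{1}{9}\right)\right) 1872991 = \left(7001348 - \frac{400}{3}\right) 1872991 = \frac{21003644}{3} \cdot 1872991 = \frac{39339636179204}{3}$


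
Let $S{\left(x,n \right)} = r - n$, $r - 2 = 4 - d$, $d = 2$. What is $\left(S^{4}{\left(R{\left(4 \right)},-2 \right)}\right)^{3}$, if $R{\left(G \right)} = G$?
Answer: $2176782336$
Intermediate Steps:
$r = 4$ ($r = 2 + \left(4 - 2\right) = 2 + 2 = 4$)
$S{\left(x,n \right)} = 4 - n$
$\left(S^{4}{\left(R{\left(4 \right)},-2 \right)}\right)^{3} = \left(\left(4 - -2\right)^{4}\right)^{3} = \left(\left(4 + 2\right)^{4}\right)^{3} = \left(6^{4}\right)^{3} = 1296^{3} = 2176782336$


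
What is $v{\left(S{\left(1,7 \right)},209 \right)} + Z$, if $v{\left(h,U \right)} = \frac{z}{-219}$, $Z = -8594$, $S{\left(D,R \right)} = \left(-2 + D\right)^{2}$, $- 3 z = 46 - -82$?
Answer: $- \frac{5646130}{657} \approx -8593.8$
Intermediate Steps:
$z = - \frac{128}{3}$ ($z = - \frac{46 - -82}{3} = - \frac{46 + 82}{3} = \left(- \frac{1}{3}\right) 128 = - \frac{128}{3} \approx -42.667$)
$v{\left(h,U \right)} = \frac{128}{657}$ ($v{\left(h,U \right)} = - \frac{128}{3 \left(-219\right)} = \left(- \frac{128}{3}\right) \left(- \frac{1}{219}\right) = \frac{128}{657}$)
$v{\left(S{\left(1,7 \right)},209 \right)} + Z = \frac{128}{657} - 8594 = - \frac{5646130}{657}$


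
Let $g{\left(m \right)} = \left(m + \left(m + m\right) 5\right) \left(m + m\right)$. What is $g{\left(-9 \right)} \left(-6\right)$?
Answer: $-10692$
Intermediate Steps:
$g{\left(m \right)} = 22 m^{2}$ ($g{\left(m \right)} = \left(m + 2 m 5\right) 2 m = \left(m + 10 m\right) 2 m = 11 m 2 m = 22 m^{2}$)
$g{\left(-9 \right)} \left(-6\right) = 22 \left(-9\right)^{2} \left(-6\right) = 22 \cdot 81 \left(-6\right) = 1782 \left(-6\right) = -10692$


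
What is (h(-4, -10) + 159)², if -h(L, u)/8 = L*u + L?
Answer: 16641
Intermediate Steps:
h(L, u) = -8*L - 8*L*u (h(L, u) = -8*(L*u + L) = -8*(L + L*u) = -8*L - 8*L*u)
(h(-4, -10) + 159)² = (-8*(-4)*(1 - 10) + 159)² = (-8*(-4)*(-9) + 159)² = (-288 + 159)² = (-129)² = 16641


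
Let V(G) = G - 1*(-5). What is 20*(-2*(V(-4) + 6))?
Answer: -280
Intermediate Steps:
V(G) = 5 + G (V(G) = G + 5 = 5 + G)
20*(-2*(V(-4) + 6)) = 20*(-2*((5 - 4) + 6)) = 20*(-2*(1 + 6)) = 20*(-2*7) = 20*(-14) = -280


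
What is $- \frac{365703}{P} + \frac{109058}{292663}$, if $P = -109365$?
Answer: $\frac{39651621753}{10669029665} \approx 3.7165$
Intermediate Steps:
$- \frac{365703}{P} + \frac{109058}{292663} = - \frac{365703}{-109365} + \frac{109058}{292663} = \left(-365703\right) \left(- \frac{1}{109365}\right) + 109058 \cdot \frac{1}{292663} = \frac{121901}{36455} + \frac{109058}{292663} = \frac{39651621753}{10669029665}$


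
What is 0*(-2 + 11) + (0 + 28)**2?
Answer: 784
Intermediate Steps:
0*(-2 + 11) + (0 + 28)**2 = 0*9 + 28**2 = 0 + 784 = 784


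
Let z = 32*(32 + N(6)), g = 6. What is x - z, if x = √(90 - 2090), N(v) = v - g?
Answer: -1024 + 20*I*√5 ≈ -1024.0 + 44.721*I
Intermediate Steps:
N(v) = -6 + v (N(v) = v - 1*6 = v - 6 = -6 + v)
z = 1024 (z = 32*(32 + (-6 + 6)) = 32*(32 + 0) = 32*32 = 1024)
x = 20*I*√5 (x = √(-2000) = 20*I*√5 ≈ 44.721*I)
x - z = 20*I*√5 - 1*1024 = 20*I*√5 - 1024 = -1024 + 20*I*√5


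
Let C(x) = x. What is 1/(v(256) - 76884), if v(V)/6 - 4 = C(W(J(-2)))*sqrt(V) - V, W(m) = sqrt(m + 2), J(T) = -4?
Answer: -6533/512162604 - 2*I*sqrt(2)/128040651 ≈ -1.2756e-5 - 2.209e-8*I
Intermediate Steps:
W(m) = sqrt(2 + m)
v(V) = 24 - 6*V + 6*I*sqrt(2)*sqrt(V) (v(V) = 24 + 6*(sqrt(2 - 4)*sqrt(V) - V) = 24 + 6*(sqrt(-2)*sqrt(V) - V) = 24 + 6*((I*sqrt(2))*sqrt(V) - V) = 24 + 6*(I*sqrt(2)*sqrt(V) - V) = 24 + 6*(-V + I*sqrt(2)*sqrt(V)) = 24 + (-6*V + 6*I*sqrt(2)*sqrt(V)) = 24 - 6*V + 6*I*sqrt(2)*sqrt(V))
1/(v(256) - 76884) = 1/((24 - 6*256 + 6*I*sqrt(2)*sqrt(256)) - 76884) = 1/((24 - 1536 + 6*I*sqrt(2)*16) - 76884) = 1/((24 - 1536 + 96*I*sqrt(2)) - 76884) = 1/((-1512 + 96*I*sqrt(2)) - 76884) = 1/(-78396 + 96*I*sqrt(2))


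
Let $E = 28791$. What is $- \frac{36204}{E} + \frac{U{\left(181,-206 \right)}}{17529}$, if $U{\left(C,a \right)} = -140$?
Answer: $- \frac{3379104}{2670251} \approx -1.2655$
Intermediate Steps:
$- \frac{36204}{E} + \frac{U{\left(181,-206 \right)}}{17529} = - \frac{36204}{28791} - \frac{140}{17529} = \left(-36204\right) \frac{1}{28791} - \frac{140}{17529} = - \frac{1724}{1371} - \frac{140}{17529} = - \frac{3379104}{2670251}$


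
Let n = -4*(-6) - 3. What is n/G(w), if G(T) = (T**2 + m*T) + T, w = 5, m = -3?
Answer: 7/5 ≈ 1.4000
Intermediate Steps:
G(T) = T**2 - 2*T (G(T) = (T**2 - 3*T) + T = T**2 - 2*T)
n = 21 (n = 24 - 3 = 21)
n/G(w) = 21/((5*(-2 + 5))) = 21/((5*3)) = 21/15 = 21*(1/15) = 7/5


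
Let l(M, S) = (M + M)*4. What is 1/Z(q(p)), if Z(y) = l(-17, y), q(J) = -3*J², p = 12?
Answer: -1/136 ≈ -0.0073529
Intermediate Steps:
l(M, S) = 8*M (l(M, S) = (2*M)*4 = 8*M)
Z(y) = -136 (Z(y) = 8*(-17) = -136)
1/Z(q(p)) = 1/(-136) = -1/136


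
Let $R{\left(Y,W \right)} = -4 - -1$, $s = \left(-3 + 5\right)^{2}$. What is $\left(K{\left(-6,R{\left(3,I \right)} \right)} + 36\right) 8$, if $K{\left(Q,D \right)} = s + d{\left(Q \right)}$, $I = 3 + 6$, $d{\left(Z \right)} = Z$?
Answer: $272$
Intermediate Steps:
$s = 4$ ($s = 2^{2} = 4$)
$I = 9$
$R{\left(Y,W \right)} = -3$ ($R{\left(Y,W \right)} = -4 + 1 = -3$)
$K{\left(Q,D \right)} = 4 + Q$
$\left(K{\left(-6,R{\left(3,I \right)} \right)} + 36\right) 8 = \left(\left(4 - 6\right) + 36\right) 8 = \left(-2 + 36\right) 8 = 34 \cdot 8 = 272$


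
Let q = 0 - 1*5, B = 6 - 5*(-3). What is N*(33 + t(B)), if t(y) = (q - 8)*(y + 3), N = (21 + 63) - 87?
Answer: 837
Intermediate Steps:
B = 21 (B = 6 + 15 = 21)
N = -3 (N = 84 - 87 = -3)
q = -5 (q = 0 - 5 = -5)
t(y) = -39 - 13*y (t(y) = (-5 - 8)*(y + 3) = -13*(3 + y) = -39 - 13*y)
N*(33 + t(B)) = -3*(33 + (-39 - 13*21)) = -3*(33 + (-39 - 273)) = -3*(33 - 312) = -3*(-279) = 837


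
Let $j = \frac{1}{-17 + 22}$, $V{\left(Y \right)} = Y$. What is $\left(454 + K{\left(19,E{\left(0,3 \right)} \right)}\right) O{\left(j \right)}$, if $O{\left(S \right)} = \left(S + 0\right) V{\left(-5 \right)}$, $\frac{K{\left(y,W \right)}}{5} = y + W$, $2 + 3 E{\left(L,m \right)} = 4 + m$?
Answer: $- \frac{1672}{3} \approx -557.33$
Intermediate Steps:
$E{\left(L,m \right)} = \frac{2}{3} + \frac{m}{3}$ ($E{\left(L,m \right)} = - \frac{2}{3} + \frac{4 + m}{3} = - \frac{2}{3} + \left(\frac{4}{3} + \frac{m}{3}\right) = \frac{2}{3} + \frac{m}{3}$)
$K{\left(y,W \right)} = 5 W + 5 y$ ($K{\left(y,W \right)} = 5 \left(y + W\right) = 5 \left(W + y\right) = 5 W + 5 y$)
$j = \frac{1}{5} \approx 0.2$
$O{\left(S \right)} = - 5 S$ ($O{\left(S \right)} = \left(S + 0\right) \left(-5\right) = S \left(-5\right) = - 5 S$)
$\left(454 + K{\left(19,E{\left(0,3 \right)} \right)}\right) O{\left(j \right)} = \left(454 + \left(5 \left(\frac{2}{3} + \frac{1}{3} \cdot 3\right) + 5 \cdot 19\right)\right) \left(\left(-5\right) \frac{1}{5}\right) = \left(454 + \left(5 \left(\frac{2}{3} + 1\right) + 95\right)\right) \left(-1\right) = \left(454 + \left(5 \cdot \frac{5}{3} + 95\right)\right) \left(-1\right) = \left(454 + \left(\frac{25}{3} + 95\right)\right) \left(-1\right) = \left(454 + \frac{310}{3}\right) \left(-1\right) = \frac{1672}{3} \left(-1\right) = - \frac{1672}{3}$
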